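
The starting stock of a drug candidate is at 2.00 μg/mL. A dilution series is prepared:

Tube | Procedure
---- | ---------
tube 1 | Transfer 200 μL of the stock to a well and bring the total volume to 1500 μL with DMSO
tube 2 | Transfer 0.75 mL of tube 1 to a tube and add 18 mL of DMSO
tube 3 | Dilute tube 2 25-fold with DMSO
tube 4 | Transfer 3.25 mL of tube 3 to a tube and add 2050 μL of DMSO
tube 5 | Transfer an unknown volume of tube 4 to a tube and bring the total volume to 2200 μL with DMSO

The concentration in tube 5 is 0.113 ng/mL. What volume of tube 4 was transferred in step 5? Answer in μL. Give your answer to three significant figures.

Step 1: 200 μL brought to 1500 μL → factor 1500/200 = 7.5
Step 2: 0.75 mL + 18 mL = 18.75 mL total → factor 18.75/0.75 = 25
Step 3: 25-fold → factor 25
Step 4: 3.25 mL + 2050 μL = 5.3 mL total → factor 5.3/3.25 = 1.6308
Step 5: v brought to 2200 μL → factor = 2200 μL/v
Product of known-step factors = 7644.2
Overall factor = 2.00 μg/mL / (0.113 ng/mL) = 17699
Step-5 factor = 17699 / 7644.2 = 2.3154
v = 2200 μL / 2.3154 = 950 μL

950 μL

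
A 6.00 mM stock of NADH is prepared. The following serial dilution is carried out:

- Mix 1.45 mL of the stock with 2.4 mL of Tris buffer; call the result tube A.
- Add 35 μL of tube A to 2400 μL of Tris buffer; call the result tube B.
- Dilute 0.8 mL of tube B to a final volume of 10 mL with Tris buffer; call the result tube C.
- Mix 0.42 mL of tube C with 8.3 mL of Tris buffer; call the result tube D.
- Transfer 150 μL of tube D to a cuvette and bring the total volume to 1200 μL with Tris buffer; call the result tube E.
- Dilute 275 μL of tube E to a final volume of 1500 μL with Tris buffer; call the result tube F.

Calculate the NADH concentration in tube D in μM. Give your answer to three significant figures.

Step 1: 1.45 mL + 2.4 mL = 3.85 mL total → factor 3.85/1.45 = 2.6552
Step 2: 35 μL + 2400 μL = 2435 μL total → factor 2435/35 = 69.571
Step 3: 0.8 mL brought to 10 mL → factor 10/0.8 = 12.5
Step 4: 0.42 mL + 8.3 mL = 8.72 mL total → factor 8.72/0.42 = 20.762
Dilution factor through tube D = 2.6552 × 69.571 × 12.5 × 20.762 = 47940
[tube D] = 6.00 mM / 47940 = 0.0001252 mM = 0.125 μM

0.125 μM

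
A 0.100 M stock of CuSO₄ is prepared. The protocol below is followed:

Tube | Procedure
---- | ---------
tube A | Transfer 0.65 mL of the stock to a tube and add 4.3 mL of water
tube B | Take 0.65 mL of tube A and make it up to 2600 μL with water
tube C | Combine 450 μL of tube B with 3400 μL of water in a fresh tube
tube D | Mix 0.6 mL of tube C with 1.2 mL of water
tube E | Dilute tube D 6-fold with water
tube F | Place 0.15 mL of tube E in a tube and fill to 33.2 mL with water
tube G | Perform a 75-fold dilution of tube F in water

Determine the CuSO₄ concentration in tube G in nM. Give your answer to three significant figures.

Step 1: 0.65 mL + 4.3 mL = 4.95 mL total → factor 4.95/0.65 = 7.6154
Step 2: 0.65 mL brought to 2600 μL → factor 2.6/0.65 = 4
Step 3: 450 μL + 3400 μL = 3850 μL total → factor 3850/450 = 8.5556
Step 4: 0.6 mL + 1.2 mL = 1.8 mL total → factor 1.8/0.6 = 3
Step 5: 6-fold → factor 6
Step 6: 0.15 mL brought to 33.2 mL → factor 33.2/0.15 = 221.33
Step 7: 75-fold → factor 75
Overall dilution factor = 7.6154 × 4 × 8.5556 × 3 × 6 × 221.33 × 75 = 7.7872 × 10^7
Final = 0.100 M / 7.7872 × 10^7 = 1.284 × 10^-9 M = 1.28 nM

1.28 nM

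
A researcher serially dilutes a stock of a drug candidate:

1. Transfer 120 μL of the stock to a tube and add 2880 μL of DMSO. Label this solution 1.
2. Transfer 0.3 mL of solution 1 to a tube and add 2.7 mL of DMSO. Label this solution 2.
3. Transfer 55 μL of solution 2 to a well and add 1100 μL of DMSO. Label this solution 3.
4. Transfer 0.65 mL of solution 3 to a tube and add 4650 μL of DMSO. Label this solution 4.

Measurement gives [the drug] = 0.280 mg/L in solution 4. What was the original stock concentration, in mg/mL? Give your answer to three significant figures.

12.0 mg/mL

Step 1: 120 μL + 2880 μL = 3000 μL total → factor 3000/120 = 25
Step 2: 0.3 mL + 2.7 mL = 3 mL total → factor 3/0.3 = 10
Step 3: 55 μL + 1100 μL = 1155 μL total → factor 1155/55 = 21
Step 4: 0.65 mL + 4650 μL = 5.3 mL total → factor 5.3/0.65 = 8.1538
Overall dilution factor = 25 × 10 × 21 × 8.1538 = 42808
Stock = 0.280 mg/L × 42808 = 1.199 × 10^4 mg/L = 12.0 mg/mL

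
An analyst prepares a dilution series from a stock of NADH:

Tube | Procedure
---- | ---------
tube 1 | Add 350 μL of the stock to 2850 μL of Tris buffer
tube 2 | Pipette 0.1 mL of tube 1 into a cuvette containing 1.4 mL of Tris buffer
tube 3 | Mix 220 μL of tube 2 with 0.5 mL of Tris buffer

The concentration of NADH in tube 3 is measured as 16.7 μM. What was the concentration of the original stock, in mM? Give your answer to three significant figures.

7.50 mM

Step 1: 350 μL + 2850 μL = 3200 μL total → factor 3200/350 = 9.1429
Step 2: 0.1 mL + 1.4 mL = 1.5 mL total → factor 1.5/0.1 = 15
Step 3: 220 μL + 0.5 mL = 720 μL total → factor 720/220 = 3.2727
Overall dilution factor = 9.1429 × 15 × 3.2727 = 448.83
Stock = 16.7 μM × 448.83 = 7495 μM = 7.50 mM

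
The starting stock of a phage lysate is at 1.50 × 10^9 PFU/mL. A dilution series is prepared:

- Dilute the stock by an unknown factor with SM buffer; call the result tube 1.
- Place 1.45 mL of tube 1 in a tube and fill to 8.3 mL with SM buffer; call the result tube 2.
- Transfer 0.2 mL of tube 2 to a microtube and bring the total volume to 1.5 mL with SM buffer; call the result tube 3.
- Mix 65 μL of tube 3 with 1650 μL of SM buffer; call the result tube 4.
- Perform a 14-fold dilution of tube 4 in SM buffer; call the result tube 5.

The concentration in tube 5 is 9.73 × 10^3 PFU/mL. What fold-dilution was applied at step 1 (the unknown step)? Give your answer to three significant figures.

9.72-fold

Step 1: unknown factor x
Step 2: 1.45 mL brought to 8.3 mL → factor 8.3/1.45 = 5.7241
Step 3: 0.2 mL brought to 1.5 mL → factor 1.5/0.2 = 7.5
Step 4: 65 μL + 1650 μL = 1715 μL total → factor 1715/65 = 26.385
Step 5: 14-fold → factor 14
Product of known-step factors = 15858
Overall factor = 1.50 × 10^9 PFU/mL / (9.73 × 10^3 PFU/mL) = 1.5416 × 10^5
x = 1.5416 × 10^5 / 15858 = 9.72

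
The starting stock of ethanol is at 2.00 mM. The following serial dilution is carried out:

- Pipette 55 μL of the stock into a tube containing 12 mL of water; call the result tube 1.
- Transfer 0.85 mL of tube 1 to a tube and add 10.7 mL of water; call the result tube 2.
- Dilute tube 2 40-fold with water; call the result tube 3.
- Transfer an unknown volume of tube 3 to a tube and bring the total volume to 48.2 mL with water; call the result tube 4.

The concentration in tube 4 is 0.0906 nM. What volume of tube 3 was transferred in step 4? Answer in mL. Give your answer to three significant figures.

0.260 mL

Step 1: 55 μL + 12 mL = 12055 μL total → factor 12055/55 = 219.18
Step 2: 0.85 mL + 10.7 mL = 11.55 mL total → factor 11.55/0.85 = 13.588
Step 3: 40-fold → factor 40
Step 4: v brought to 48.2 mL → factor = 48.2 mL/v
Product of known-step factors = 1.1913 × 10^5
Overall factor = 2.00 mM / (0.0906 nM) = 2.2075 × 10^7
Step-4 factor = 2.2075 × 10^7 / 1.1913 × 10^5 = 185.3
v = 48.2 mL / 185.3 = 0.260 mL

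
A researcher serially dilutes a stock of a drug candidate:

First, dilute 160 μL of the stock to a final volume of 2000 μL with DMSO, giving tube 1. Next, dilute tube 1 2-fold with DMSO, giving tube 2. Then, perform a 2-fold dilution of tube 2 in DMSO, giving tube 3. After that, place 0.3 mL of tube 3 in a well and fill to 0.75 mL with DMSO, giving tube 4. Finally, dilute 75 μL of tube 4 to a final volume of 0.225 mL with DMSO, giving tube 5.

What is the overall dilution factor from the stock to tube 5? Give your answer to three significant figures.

375

Step 1: 160 μL brought to 2000 μL → factor 2000/160 = 12.5
Step 2: 2-fold → factor 2
Step 3: 2-fold → factor 2
Step 4: 0.3 mL brought to 0.75 mL → factor 0.75/0.3 = 2.5
Step 5: 75 μL brought to 0.225 mL → factor 225/75 = 3
Overall dilution factor = 12.5 × 2 × 2 × 2.5 × 3 = 375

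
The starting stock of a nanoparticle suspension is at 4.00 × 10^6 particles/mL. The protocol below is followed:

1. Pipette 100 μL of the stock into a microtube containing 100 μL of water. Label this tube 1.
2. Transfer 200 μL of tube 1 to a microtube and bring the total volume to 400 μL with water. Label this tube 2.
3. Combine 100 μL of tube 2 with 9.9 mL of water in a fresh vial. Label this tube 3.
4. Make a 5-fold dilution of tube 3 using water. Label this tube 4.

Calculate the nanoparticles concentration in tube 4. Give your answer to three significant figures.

Step 1: 100 μL + 100 μL = 200 μL total → factor 200/100 = 2
Step 2: 200 μL brought to 400 μL → factor 400/200 = 2
Step 3: 100 μL + 9.9 mL = 10000 μL total → factor 10000/100 = 100
Step 4: 5-fold → factor 5
Dilution factor through tube 4 = 2 × 2 × 100 × 5 = 2000
[tube 4] = 4.00 × 10^6 particles/mL / 2000 = 2.00 × 10^3 particles/mL

2.00 × 10^3 particles/mL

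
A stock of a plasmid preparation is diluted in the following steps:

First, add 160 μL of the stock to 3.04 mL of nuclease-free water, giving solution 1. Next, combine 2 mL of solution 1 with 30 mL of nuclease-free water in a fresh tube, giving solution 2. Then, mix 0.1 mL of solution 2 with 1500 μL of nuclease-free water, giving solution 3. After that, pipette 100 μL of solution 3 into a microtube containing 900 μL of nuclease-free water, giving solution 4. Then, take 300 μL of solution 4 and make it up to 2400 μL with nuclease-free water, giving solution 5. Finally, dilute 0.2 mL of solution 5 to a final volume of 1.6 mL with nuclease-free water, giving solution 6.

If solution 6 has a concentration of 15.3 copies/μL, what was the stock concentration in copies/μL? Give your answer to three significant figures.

5.01 × 10^7 copies/μL

Step 1: 160 μL + 3.04 mL = 3200 μL total → factor 3200/160 = 20
Step 2: 2 mL + 30 mL = 32 mL total → factor 32/2 = 16
Step 3: 0.1 mL + 1500 μL = 1.6 mL total → factor 1.6/0.1 = 16
Step 4: 100 μL + 900 μL = 1000 μL total → factor 1000/100 = 10
Step 5: 300 μL brought to 2400 μL → factor 2400/300 = 8
Step 6: 0.2 mL brought to 1.6 mL → factor 1.6/0.2 = 8
Overall dilution factor = 20 × 16 × 16 × 10 × 8 × 8 = 3.2768 × 10^6
Stock = 15.3 copies/μL × 3.2768 × 10^6 = 5.01 × 10^7 copies/μL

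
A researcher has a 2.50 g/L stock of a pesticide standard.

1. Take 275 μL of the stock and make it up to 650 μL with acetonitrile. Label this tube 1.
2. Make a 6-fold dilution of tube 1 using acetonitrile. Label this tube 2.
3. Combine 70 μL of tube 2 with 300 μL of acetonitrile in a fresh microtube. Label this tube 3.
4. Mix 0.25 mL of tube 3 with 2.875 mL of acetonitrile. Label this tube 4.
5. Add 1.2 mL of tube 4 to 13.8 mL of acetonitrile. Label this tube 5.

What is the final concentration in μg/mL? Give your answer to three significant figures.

0.213 μg/mL

Step 1: 275 μL brought to 650 μL → factor 650/275 = 2.3636
Step 2: 6-fold → factor 6
Step 3: 70 μL + 300 μL = 370 μL total → factor 370/70 = 5.2857
Step 4: 0.25 mL + 2.875 mL = 3.125 mL total → factor 3.125/0.25 = 12.5
Step 5: 1.2 mL + 13.8 mL = 15 mL total → factor 15/1.2 = 12.5
Overall dilution factor = 2.3636 × 6 × 5.2857 × 12.5 × 12.5 = 11713
Final = 2.50 g/L / 11713 = 0.0002134 g/L = 0.213 μg/mL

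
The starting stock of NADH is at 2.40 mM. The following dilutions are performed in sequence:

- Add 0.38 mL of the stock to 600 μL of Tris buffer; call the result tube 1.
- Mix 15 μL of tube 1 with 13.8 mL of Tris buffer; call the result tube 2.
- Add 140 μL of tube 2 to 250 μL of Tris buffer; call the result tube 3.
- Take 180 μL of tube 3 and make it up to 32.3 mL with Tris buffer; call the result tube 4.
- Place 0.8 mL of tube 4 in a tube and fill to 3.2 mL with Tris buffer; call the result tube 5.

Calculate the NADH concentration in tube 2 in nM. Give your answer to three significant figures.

Step 1: 0.38 mL + 600 μL = 0.98 mL total → factor 0.98/0.38 = 2.5789
Step 2: 15 μL + 13.8 mL = 13815 μL total → factor 13815/15 = 921
Dilution factor through tube 2 = 2.5789 × 921 = 2375.2
[tube 2] = 2.40 mM / 2375.2 = 0.001010 mM = 1.01 × 10^3 nM

1.01 × 10^3 nM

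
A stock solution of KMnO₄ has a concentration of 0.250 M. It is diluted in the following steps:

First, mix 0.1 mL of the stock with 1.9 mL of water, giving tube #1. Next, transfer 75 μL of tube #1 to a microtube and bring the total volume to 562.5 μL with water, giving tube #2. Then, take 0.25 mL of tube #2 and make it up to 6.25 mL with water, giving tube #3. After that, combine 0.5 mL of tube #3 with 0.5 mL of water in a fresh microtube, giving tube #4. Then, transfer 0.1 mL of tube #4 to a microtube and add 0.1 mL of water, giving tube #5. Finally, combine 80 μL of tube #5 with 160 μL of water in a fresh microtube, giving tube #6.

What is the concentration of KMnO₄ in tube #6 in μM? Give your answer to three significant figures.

Step 1: 0.1 mL + 1.9 mL = 2 mL total → factor 2/0.1 = 20
Step 2: 75 μL brought to 562.5 μL → factor 562.5/75 = 7.5
Step 3: 0.25 mL brought to 6.25 mL → factor 6.25/0.25 = 25
Step 4: 0.5 mL + 0.5 mL = 1 mL total → factor 1/0.5 = 2
Step 5: 0.1 mL + 0.1 mL = 0.2 mL total → factor 0.2/0.1 = 2
Step 6: 80 μL + 160 μL = 240 μL total → factor 240/80 = 3
Overall dilution factor = 20 × 7.5 × 25 × 2 × 2 × 3 = 45000
Final = 0.250 M / 45000 = 5.556 × 10^-6 M = 5.56 μM

5.56 μM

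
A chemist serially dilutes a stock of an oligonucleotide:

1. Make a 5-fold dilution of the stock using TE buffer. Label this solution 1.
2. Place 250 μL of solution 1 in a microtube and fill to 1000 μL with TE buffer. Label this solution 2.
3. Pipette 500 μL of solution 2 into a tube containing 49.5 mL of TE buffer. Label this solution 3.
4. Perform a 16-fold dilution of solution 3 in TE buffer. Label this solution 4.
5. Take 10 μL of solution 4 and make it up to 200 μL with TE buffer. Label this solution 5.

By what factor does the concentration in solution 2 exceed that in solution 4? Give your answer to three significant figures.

Step 1: 5-fold → factor 5
Step 2: 250 μL brought to 1000 μL → factor 1000/250 = 4
Step 3: 500 μL + 49.5 mL = 50000 μL total → factor 50000/500 = 100
Step 4: 16-fold → factor 16
Dilution factor to solution 2 = 20; to solution 4 = 32000
[solution 2]/[solution 4] = (factor to solution 4)/(factor to solution 2) = 32000/20 = 1.60 × 10^3

1.60 × 10^3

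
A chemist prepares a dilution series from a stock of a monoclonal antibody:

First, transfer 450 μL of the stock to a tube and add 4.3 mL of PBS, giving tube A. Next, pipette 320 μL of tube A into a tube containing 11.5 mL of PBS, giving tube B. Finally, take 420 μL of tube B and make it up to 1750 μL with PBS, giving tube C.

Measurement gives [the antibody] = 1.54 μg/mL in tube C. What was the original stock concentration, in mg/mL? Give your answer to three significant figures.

Step 1: 450 μL + 4.3 mL = 4750 μL total → factor 4750/450 = 10.556
Step 2: 320 μL + 11.5 mL = 11820 μL total → factor 11820/320 = 36.938
Step 3: 420 μL brought to 1750 μL → factor 1750/420 = 4.1667
Overall dilution factor = 10.556 × 36.938 × 4.1667 = 1624.6
Stock = 1.54 μg/mL × 1624.6 = 2502 μg/mL = 2.50 mg/mL

2.50 mg/mL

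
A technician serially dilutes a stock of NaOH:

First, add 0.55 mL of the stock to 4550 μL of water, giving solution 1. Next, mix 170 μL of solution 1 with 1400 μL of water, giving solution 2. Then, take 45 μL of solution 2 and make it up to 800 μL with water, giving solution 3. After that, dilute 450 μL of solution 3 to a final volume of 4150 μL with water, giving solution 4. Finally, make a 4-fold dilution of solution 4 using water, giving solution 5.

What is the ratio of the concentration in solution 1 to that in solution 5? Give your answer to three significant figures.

6.06 × 10^3

Step 1: 0.55 mL + 4550 μL = 5.1 mL total → factor 5.1/0.55 = 9.2727
Step 2: 170 μL + 1400 μL = 1570 μL total → factor 1570/170 = 9.2353
Step 3: 45 μL brought to 800 μL → factor 800/45 = 17.778
Step 4: 450 μL brought to 4150 μL → factor 4150/450 = 9.2222
Step 5: 4-fold → factor 4
Dilution factor to solution 1 = 9.2727; to solution 5 = 56161
[solution 1]/[solution 5] = (factor to solution 5)/(factor to solution 1) = 56161/9.2727 = 6.06 × 10^3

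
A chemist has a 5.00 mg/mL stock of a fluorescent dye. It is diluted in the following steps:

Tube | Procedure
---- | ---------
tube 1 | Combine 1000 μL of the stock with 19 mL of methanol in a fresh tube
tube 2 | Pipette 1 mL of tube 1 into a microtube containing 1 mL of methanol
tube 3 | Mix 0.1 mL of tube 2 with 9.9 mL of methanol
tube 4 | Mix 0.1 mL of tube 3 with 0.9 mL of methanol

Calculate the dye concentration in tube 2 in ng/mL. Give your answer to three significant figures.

1.25 × 10^5 ng/mL

Step 1: 1000 μL + 19 mL = 20000 μL total → factor 20000/1000 = 20
Step 2: 1 mL + 1 mL = 2 mL total → factor 2/1 = 2
Dilution factor through tube 2 = 20 × 2 = 40
[tube 2] = 5.00 mg/mL / 40 = 0.1250 mg/mL = 1.25 × 10^5 ng/mL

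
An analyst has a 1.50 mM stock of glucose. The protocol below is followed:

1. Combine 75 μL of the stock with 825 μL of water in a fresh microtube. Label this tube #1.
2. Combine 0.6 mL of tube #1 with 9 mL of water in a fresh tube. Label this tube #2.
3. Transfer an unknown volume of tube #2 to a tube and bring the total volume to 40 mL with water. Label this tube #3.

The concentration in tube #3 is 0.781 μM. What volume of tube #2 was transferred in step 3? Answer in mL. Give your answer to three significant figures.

4.00 mL

Step 1: 75 μL + 825 μL = 900 μL total → factor 900/75 = 12
Step 2: 0.6 mL + 9 mL = 9.6 mL total → factor 9.6/0.6 = 16
Step 3: v brought to 40 mL → factor = 40 mL/v
Product of known-step factors = 192
Overall factor = 1.50 mM / (0.781 μM) = 1920.6
Step-3 factor = 1920.6 / 192 = 10.003
v = 40 mL / 10.003 = 4.00 mL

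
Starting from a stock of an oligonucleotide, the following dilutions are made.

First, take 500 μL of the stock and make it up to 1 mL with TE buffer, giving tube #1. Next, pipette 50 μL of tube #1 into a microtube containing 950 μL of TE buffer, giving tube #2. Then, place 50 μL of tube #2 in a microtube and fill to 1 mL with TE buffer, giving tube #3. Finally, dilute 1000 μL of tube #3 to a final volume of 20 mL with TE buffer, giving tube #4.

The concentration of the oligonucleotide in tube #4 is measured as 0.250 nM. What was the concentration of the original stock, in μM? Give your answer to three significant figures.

4.00 μM

Step 1: 500 μL brought to 1 mL → factor 1000/500 = 2
Step 2: 50 μL + 950 μL = 1000 μL total → factor 1000/50 = 20
Step 3: 50 μL brought to 1 mL → factor 1000/50 = 20
Step 4: 1000 μL brought to 20 mL → factor 20000/1000 = 20
Overall dilution factor = 2 × 20 × 20 × 20 = 16000
Stock = 0.250 nM × 16000 = 4000 nM = 4.00 μM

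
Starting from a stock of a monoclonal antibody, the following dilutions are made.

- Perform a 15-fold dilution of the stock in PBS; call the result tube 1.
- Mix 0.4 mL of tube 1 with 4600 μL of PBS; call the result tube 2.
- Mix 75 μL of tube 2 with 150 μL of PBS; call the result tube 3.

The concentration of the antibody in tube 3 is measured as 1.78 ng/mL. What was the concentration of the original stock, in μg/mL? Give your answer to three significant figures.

Step 1: 15-fold → factor 15
Step 2: 0.4 mL + 4600 μL = 5 mL total → factor 5/0.4 = 12.5
Step 3: 75 μL + 150 μL = 225 μL total → factor 225/75 = 3
Overall dilution factor = 15 × 12.5 × 3 = 562.5
Stock = 1.78 ng/mL × 562.5 = 1001 ng/mL = 1.00 μg/mL

1.00 μg/mL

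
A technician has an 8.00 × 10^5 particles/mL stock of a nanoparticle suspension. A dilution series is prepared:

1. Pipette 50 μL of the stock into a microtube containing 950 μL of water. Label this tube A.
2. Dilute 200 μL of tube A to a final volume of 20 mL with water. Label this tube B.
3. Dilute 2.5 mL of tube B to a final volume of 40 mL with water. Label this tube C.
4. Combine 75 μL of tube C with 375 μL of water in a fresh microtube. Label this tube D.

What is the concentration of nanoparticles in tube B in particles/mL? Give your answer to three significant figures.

Step 1: 50 μL + 950 μL = 1000 μL total → factor 1000/50 = 20
Step 2: 200 μL brought to 20 mL → factor 20000/200 = 100
Dilution factor through tube B = 20 × 100 = 2000
[tube B] = 8.00 × 10^5 particles/mL / 2000 = 400 particles/mL

400 particles/mL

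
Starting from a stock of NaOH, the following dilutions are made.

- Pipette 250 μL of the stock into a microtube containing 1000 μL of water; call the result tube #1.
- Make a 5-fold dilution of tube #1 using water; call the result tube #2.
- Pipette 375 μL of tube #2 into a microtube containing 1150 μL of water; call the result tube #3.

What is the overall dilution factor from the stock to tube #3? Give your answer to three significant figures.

102

Step 1: 250 μL + 1000 μL = 1250 μL total → factor 1250/250 = 5
Step 2: 5-fold → factor 5
Step 3: 375 μL + 1150 μL = 1525 μL total → factor 1525/375 = 4.0667
Overall dilution factor = 5 × 5 × 4.0667 = 101.67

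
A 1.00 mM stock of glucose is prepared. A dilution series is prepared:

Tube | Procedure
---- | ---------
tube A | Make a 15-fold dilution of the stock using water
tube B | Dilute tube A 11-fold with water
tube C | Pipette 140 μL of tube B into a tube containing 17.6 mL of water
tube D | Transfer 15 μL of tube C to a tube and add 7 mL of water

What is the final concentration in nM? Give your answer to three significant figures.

Step 1: 15-fold → factor 15
Step 2: 11-fold → factor 11
Step 3: 140 μL + 17.6 mL = 17740 μL total → factor 17740/140 = 126.71
Step 4: 15 μL + 7 mL = 7015 μL total → factor 7015/15 = 467.67
Overall dilution factor = 15 × 11 × 126.71 × 467.67 = 9.7779 × 10^6
Final = 1.00 mM / 9.7779 × 10^6 = 1.023 × 10^-7 mM = 0.102 nM

0.102 nM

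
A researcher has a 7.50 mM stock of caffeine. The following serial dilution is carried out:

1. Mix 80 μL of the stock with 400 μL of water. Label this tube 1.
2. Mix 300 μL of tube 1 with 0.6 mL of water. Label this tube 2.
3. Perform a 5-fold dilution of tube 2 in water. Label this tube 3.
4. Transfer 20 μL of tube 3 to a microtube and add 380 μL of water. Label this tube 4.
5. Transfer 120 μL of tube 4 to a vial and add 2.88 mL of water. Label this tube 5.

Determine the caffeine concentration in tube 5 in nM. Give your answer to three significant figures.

167 nM

Step 1: 80 μL + 400 μL = 480 μL total → factor 480/80 = 6
Step 2: 300 μL + 0.6 mL = 900 μL total → factor 900/300 = 3
Step 3: 5-fold → factor 5
Step 4: 20 μL + 380 μL = 400 μL total → factor 400/20 = 20
Step 5: 120 μL + 2.88 mL = 3000 μL total → factor 3000/120 = 25
Overall dilution factor = 6 × 3 × 5 × 20 × 25 = 45000
Final = 7.50 mM / 45000 = 0.0001667 mM = 167 nM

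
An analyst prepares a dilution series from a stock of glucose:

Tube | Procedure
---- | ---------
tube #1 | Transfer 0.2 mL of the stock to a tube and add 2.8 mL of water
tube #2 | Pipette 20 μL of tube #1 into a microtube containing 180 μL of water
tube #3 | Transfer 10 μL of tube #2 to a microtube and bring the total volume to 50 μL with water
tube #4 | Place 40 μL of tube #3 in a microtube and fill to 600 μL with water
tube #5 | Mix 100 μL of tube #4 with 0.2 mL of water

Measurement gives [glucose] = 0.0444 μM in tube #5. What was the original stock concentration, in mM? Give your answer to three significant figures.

1.50 mM

Step 1: 0.2 mL + 2.8 mL = 3 mL total → factor 3/0.2 = 15
Step 2: 20 μL + 180 μL = 200 μL total → factor 200/20 = 10
Step 3: 10 μL brought to 50 μL → factor 50/10 = 5
Step 4: 40 μL brought to 600 μL → factor 600/40 = 15
Step 5: 100 μL + 0.2 mL = 300 μL total → factor 300/100 = 3
Overall dilution factor = 15 × 10 × 5 × 15 × 3 = 33750
Stock = 0.0444 μM × 33750 = 1498 μM = 1.50 mM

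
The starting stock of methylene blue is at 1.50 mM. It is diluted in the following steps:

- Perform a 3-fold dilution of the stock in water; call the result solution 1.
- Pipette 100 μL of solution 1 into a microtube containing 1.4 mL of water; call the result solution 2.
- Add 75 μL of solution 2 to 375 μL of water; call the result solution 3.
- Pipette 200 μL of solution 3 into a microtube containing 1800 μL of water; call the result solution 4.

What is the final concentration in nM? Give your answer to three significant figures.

556 nM

Step 1: 3-fold → factor 3
Step 2: 100 μL + 1.4 mL = 1500 μL total → factor 1500/100 = 15
Step 3: 75 μL + 375 μL = 450 μL total → factor 450/75 = 6
Step 4: 200 μL + 1800 μL = 2000 μL total → factor 2000/200 = 10
Overall dilution factor = 3 × 15 × 6 × 10 = 2700
Final = 1.50 mM / 2700 = 0.0005556 mM = 556 nM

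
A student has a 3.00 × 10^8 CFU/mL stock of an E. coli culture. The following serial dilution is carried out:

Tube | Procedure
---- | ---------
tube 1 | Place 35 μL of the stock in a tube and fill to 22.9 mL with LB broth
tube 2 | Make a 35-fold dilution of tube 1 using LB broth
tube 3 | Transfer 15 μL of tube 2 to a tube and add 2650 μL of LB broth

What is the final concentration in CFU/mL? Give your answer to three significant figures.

Step 1: 35 μL brought to 22.9 mL → factor 22900/35 = 654.29
Step 2: 35-fold → factor 35
Step 3: 15 μL + 2650 μL = 2665 μL total → factor 2665/15 = 177.67
Overall dilution factor = 654.29 × 35 × 177.67 = 4.0686 × 10^6
Final = 3.00 × 10^8 CFU/mL / 4.0686 × 10^6 = 73.7 CFU/mL

73.7 CFU/mL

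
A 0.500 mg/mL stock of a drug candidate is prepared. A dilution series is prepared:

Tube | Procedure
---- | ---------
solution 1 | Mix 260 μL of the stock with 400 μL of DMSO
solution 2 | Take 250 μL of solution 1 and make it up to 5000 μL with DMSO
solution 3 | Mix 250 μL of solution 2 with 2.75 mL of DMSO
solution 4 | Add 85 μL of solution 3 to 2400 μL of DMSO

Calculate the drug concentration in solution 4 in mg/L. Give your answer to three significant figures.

0.0281 mg/L

Step 1: 260 μL + 400 μL = 660 μL total → factor 660/260 = 2.5385
Step 2: 250 μL brought to 5000 μL → factor 5000/250 = 20
Step 3: 250 μL + 2.75 mL = 3000 μL total → factor 3000/250 = 12
Step 4: 85 μL + 2400 μL = 2485 μL total → factor 2485/85 = 29.235
Dilution factor through solution 4 = 2.5385 × 20 × 12 × 29.235 = 17811
[solution 4] = 0.500 mg/mL / 17811 = 2.807 × 10^-5 mg/mL = 0.0281 mg/L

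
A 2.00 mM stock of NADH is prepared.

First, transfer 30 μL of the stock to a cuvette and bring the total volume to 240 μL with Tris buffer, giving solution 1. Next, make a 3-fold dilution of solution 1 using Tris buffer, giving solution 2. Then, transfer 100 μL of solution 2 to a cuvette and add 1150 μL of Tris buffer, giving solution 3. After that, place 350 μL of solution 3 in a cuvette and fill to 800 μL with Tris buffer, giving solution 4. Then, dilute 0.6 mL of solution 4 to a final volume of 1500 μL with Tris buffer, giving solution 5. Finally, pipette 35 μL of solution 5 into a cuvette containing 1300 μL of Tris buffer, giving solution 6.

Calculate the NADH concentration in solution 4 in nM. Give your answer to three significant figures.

2.92 × 10^3 nM

Step 1: 30 μL brought to 240 μL → factor 240/30 = 8
Step 2: 3-fold → factor 3
Step 3: 100 μL + 1150 μL = 1250 μL total → factor 1250/100 = 12.5
Step 4: 350 μL brought to 800 μL → factor 800/350 = 2.2857
Dilution factor through solution 4 = 8 × 3 × 12.5 × 2.2857 = 685.71
[solution 4] = 2.00 mM / 685.71 = 0.002917 mM = 2.92 × 10^3 nM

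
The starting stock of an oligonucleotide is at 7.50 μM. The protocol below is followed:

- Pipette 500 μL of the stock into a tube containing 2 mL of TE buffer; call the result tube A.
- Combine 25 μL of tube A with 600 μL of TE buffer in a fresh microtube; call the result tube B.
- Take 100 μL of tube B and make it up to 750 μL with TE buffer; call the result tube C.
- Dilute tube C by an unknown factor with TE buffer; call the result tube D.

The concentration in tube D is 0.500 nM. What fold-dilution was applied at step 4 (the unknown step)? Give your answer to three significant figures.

16.0-fold

Step 1: 500 μL + 2 mL = 2500 μL total → factor 2500/500 = 5
Step 2: 25 μL + 600 μL = 625 μL total → factor 625/25 = 25
Step 3: 100 μL brought to 750 μL → factor 750/100 = 7.5
Step 4: unknown factor x
Product of known-step factors = 937.5
Overall factor = 7.50 μM / (0.500 nM) = 15000
x = 15000 / 937.5 = 16.0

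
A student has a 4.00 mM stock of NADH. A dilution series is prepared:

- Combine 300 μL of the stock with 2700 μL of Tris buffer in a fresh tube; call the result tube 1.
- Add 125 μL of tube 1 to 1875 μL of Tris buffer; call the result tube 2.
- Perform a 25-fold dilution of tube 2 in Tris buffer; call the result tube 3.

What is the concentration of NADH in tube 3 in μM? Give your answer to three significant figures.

Step 1: 300 μL + 2700 μL = 3000 μL total → factor 3000/300 = 10
Step 2: 125 μL + 1875 μL = 2000 μL total → factor 2000/125 = 16
Step 3: 25-fold → factor 25
Overall dilution factor = 10 × 16 × 25 = 4000
Final = 4.00 mM / 4000 = 0.001000 mM = 1.00 μM

1.00 μM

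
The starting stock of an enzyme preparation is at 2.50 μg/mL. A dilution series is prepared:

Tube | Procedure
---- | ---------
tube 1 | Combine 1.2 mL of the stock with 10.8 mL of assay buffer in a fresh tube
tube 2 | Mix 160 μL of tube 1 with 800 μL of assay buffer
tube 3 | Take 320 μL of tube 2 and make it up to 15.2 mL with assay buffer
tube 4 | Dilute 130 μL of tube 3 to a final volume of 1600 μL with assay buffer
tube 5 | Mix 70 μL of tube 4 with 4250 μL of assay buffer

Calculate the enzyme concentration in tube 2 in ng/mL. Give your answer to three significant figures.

41.7 ng/mL

Step 1: 1.2 mL + 10.8 mL = 12 mL total → factor 12/1.2 = 10
Step 2: 160 μL + 800 μL = 960 μL total → factor 960/160 = 6
Dilution factor through tube 2 = 10 × 6 = 60
[tube 2] = 2.50 μg/mL / 60 = 0.04167 μg/mL = 41.7 ng/mL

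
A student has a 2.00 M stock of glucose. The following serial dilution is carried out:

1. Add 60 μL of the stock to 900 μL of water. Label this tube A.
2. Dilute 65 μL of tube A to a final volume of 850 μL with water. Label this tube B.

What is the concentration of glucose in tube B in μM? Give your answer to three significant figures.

9.56 × 10^3 μM

Step 1: 60 μL + 900 μL = 960 μL total → factor 960/60 = 16
Step 2: 65 μL brought to 850 μL → factor 850/65 = 13.077
Overall dilution factor = 16 × 13.077 = 209.23
Final = 2.00 M / 209.23 = 0.009559 M = 9.56 × 10^3 μM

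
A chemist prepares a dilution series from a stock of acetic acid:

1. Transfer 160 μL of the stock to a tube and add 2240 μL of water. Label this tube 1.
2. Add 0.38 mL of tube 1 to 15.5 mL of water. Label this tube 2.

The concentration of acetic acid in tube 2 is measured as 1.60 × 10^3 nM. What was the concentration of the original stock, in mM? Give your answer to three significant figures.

Step 1: 160 μL + 2240 μL = 2400 μL total → factor 2400/160 = 15
Step 2: 0.38 mL + 15.5 mL = 15.88 mL total → factor 15.88/0.38 = 41.789
Overall dilution factor = 15 × 41.789 = 626.84
Stock = 1.60 × 10^3 nM × 626.84 = 1.003 × 10^6 nM = 1.00 mM

1.00 mM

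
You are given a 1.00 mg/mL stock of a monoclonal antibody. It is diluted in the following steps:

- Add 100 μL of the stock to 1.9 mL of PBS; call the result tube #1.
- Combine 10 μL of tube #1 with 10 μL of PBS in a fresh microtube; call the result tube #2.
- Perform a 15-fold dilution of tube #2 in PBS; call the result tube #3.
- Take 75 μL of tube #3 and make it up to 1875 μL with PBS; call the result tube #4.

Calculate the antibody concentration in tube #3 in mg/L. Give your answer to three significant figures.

1.67 mg/L

Step 1: 100 μL + 1.9 mL = 2000 μL total → factor 2000/100 = 20
Step 2: 10 μL + 10 μL = 20 μL total → factor 20/10 = 2
Step 3: 15-fold → factor 15
Dilution factor through tube #3 = 20 × 2 × 15 = 600
[tube #3] = 1.00 mg/mL / 600 = 0.001667 mg/mL = 1.67 mg/L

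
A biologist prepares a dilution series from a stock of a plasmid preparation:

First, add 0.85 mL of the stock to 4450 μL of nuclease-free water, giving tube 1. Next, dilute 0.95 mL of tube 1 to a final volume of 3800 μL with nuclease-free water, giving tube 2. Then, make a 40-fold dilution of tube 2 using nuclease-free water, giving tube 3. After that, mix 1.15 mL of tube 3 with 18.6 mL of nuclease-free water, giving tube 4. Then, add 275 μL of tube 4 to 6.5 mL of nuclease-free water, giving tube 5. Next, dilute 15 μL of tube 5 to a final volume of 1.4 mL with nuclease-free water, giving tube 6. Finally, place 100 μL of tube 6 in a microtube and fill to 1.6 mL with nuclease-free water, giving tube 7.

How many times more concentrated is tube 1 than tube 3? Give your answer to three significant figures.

160

Step 1: 0.85 mL + 4450 μL = 5.3 mL total → factor 5.3/0.85 = 6.2353
Step 2: 0.95 mL brought to 3800 μL → factor 3.8/0.95 = 4
Step 3: 40-fold → factor 40
Dilution factor to tube 1 = 6.2353; to tube 3 = 997.65
[tube 1]/[tube 3] = (factor to tube 3)/(factor to tube 1) = 997.65/6.2353 = 160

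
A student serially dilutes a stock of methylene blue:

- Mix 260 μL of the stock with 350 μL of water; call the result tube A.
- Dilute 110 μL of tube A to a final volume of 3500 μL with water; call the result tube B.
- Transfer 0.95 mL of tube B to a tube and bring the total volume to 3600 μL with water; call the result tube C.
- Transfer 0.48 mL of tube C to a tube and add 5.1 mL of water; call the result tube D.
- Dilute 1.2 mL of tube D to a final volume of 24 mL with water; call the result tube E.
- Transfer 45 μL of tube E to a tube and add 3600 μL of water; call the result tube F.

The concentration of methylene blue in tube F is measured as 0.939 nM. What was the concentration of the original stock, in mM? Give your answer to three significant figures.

Step 1: 260 μL + 350 μL = 610 μL total → factor 610/260 = 2.3462
Step 2: 110 μL brought to 3500 μL → factor 3500/110 = 31.818
Step 3: 0.95 mL brought to 3600 μL → factor 3.6/0.95 = 3.7895
Step 4: 0.48 mL + 5.1 mL = 5.58 mL total → factor 5.58/0.48 = 11.625
Step 5: 1.2 mL brought to 24 mL → factor 24/1.2 = 20
Step 6: 45 μL + 3600 μL = 3645 μL total → factor 3645/45 = 81
Overall dilution factor = 2.3462 × 31.818 × 3.7895 × 11.625 × 20 × 81 = 5.3274 × 10^6
Stock = 0.939 nM × 5.3274 × 10^6 = 5.002 × 10^6 nM = 5.00 mM

5.00 mM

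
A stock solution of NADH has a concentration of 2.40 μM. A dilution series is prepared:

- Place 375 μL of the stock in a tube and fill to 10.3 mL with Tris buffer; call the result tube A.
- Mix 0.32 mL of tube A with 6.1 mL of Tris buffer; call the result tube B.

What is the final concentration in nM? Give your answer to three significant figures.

Step 1: 375 μL brought to 10.3 mL → factor 10300/375 = 27.467
Step 2: 0.32 mL + 6.1 mL = 6.42 mL total → factor 6.42/0.32 = 20.062
Overall dilution factor = 27.467 × 20.062 = 551.05
Final = 2.40 μM / 551.05 = 0.004355 μM = 4.36 nM

4.36 nM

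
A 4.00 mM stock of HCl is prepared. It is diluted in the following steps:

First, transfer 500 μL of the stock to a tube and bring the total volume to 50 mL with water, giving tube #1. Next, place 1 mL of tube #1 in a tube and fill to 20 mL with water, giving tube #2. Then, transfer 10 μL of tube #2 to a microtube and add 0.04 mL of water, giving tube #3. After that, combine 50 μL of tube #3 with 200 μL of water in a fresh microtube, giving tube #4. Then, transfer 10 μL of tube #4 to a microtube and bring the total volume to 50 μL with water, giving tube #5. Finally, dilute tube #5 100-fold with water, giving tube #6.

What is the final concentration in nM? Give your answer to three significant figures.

Step 1: 500 μL brought to 50 mL → factor 50000/500 = 100
Step 2: 1 mL brought to 20 mL → factor 20/1 = 20
Step 3: 10 μL + 0.04 mL = 50 μL total → factor 50/10 = 5
Step 4: 50 μL + 200 μL = 250 μL total → factor 250/50 = 5
Step 5: 10 μL brought to 50 μL → factor 50/10 = 5
Step 6: 100-fold → factor 100
Overall dilution factor = 100 × 20 × 5 × 5 × 5 × 100 = 2.5 × 10^7
Final = 4.00 mM / 2.5 × 10^7 = 1.600 × 10^-7 mM = 0.160 nM

0.160 nM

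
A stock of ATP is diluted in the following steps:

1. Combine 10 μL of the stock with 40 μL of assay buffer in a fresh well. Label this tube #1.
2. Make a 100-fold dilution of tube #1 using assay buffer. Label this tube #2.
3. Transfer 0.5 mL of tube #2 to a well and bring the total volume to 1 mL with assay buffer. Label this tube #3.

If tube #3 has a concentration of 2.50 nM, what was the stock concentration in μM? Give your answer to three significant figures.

2.50 μM

Step 1: 10 μL + 40 μL = 50 μL total → factor 50/10 = 5
Step 2: 100-fold → factor 100
Step 3: 0.5 mL brought to 1 mL → factor 1/0.5 = 2
Overall dilution factor = 5 × 100 × 2 = 1000
Stock = 2.50 nM × 1000 = 2500 nM = 2.50 μM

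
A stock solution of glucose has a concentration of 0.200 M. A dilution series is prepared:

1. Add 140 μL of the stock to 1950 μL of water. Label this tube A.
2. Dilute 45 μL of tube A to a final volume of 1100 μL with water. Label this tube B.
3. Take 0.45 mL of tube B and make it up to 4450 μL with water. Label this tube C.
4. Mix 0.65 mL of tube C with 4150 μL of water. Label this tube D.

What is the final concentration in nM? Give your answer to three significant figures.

7.51 × 10^3 nM

Step 1: 140 μL + 1950 μL = 2090 μL total → factor 2090/140 = 14.929
Step 2: 45 μL brought to 1100 μL → factor 1100/45 = 24.444
Step 3: 0.45 mL brought to 4450 μL → factor 4.45/0.45 = 9.8889
Step 4: 0.65 mL + 4150 μL = 4.8 mL total → factor 4.8/0.65 = 7.3846
Overall dilution factor = 14.929 × 24.444 × 9.8889 × 7.3846 = 26649
Final = 0.200 M / 26649 = 7.505 × 10^-6 M = 7.51 × 10^3 nM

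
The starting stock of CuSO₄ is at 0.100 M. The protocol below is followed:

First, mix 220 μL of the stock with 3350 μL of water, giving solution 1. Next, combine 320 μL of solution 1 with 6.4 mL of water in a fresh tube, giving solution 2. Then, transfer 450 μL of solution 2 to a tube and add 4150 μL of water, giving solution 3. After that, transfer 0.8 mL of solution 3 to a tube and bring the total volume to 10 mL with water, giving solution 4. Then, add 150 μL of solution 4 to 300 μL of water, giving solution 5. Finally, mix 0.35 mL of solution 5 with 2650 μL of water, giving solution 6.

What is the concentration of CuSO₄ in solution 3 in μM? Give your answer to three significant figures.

Step 1: 220 μL + 3350 μL = 3570 μL total → factor 3570/220 = 16.227
Step 2: 320 μL + 6.4 mL = 6720 μL total → factor 6720/320 = 21
Step 3: 450 μL + 4150 μL = 4600 μL total → factor 4600/450 = 10.222
Dilution factor through solution 3 = 16.227 × 21 × 10.222 = 3483.5
[solution 3] = 0.100 M / 3483.5 = 2.871 × 10^-5 M = 28.7 μM

28.7 μM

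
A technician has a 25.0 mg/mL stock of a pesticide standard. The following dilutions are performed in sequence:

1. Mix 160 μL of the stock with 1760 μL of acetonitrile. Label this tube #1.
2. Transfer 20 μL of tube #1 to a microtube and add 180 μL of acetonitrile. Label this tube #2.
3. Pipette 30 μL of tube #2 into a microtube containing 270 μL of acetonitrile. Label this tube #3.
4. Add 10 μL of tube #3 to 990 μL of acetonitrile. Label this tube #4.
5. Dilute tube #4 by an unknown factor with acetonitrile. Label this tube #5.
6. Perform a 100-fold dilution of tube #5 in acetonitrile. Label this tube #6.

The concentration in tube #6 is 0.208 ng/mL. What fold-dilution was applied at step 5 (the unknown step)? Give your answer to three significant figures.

10.0-fold

Step 1: 160 μL + 1760 μL = 1920 μL total → factor 1920/160 = 12
Step 2: 20 μL + 180 μL = 200 μL total → factor 200/20 = 10
Step 3: 30 μL + 270 μL = 300 μL total → factor 300/30 = 10
Step 4: 10 μL + 990 μL = 1000 μL total → factor 1000/10 = 100
Step 5: unknown factor x
Step 6: 100-fold → factor 100
Product of known-step factors = 1.2 × 10^7
Overall factor = 25.0 mg/mL / (0.208 ng/mL) = 1.2019 × 10^8
x = 1.2019 × 10^8 / 1.2 × 10^7 = 10.0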